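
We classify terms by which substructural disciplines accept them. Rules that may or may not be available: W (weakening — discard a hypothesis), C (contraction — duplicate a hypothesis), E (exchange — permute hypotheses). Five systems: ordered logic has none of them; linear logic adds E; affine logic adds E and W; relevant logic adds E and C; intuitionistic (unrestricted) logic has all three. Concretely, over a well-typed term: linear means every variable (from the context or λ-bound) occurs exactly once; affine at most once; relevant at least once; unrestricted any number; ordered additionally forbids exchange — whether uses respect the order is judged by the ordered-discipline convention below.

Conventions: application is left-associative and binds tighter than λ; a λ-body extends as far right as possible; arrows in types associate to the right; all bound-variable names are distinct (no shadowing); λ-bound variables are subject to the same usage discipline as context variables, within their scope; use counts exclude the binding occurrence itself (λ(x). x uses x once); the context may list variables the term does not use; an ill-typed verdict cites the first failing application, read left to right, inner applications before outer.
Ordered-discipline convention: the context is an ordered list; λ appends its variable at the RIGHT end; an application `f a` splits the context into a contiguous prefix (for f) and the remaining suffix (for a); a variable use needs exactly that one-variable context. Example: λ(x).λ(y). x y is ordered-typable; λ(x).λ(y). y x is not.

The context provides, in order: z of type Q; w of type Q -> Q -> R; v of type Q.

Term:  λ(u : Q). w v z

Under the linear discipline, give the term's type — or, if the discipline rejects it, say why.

not well-typed under linear — u never used (weakening)
counts: z ×1; w ×1; v ×1; u (bound) ×0
order of uses: w, v, z
typing: well-typed — term : Q -> R
summary: ordered ✗ | linear ✗ | affine ✓ | relevant ✗ | unrestricted ✓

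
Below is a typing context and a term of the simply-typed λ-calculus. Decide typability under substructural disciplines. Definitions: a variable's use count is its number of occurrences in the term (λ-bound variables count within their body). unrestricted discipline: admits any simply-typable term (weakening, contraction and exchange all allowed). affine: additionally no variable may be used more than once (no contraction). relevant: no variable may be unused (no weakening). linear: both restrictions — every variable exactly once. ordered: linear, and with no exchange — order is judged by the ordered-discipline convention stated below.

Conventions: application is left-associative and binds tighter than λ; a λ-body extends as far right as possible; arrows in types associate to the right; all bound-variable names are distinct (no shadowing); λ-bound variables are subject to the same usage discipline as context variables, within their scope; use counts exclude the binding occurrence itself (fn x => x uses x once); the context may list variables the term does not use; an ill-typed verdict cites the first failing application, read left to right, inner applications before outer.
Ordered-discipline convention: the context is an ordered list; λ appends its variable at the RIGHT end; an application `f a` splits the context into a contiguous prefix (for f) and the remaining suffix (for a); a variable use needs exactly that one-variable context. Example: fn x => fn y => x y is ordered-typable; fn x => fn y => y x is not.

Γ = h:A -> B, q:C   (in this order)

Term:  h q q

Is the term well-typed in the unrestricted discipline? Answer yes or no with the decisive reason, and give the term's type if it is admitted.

no — a type mismatch blocks all five
use counts: h=1, q=2
uses in reading order: h, q, q
typing: ill-typed: an application expects A but receives C
per-discipline verdicts: ordered ✗ | linear ✗ | affine ✗ | relevant ✗ | unrestricted ✗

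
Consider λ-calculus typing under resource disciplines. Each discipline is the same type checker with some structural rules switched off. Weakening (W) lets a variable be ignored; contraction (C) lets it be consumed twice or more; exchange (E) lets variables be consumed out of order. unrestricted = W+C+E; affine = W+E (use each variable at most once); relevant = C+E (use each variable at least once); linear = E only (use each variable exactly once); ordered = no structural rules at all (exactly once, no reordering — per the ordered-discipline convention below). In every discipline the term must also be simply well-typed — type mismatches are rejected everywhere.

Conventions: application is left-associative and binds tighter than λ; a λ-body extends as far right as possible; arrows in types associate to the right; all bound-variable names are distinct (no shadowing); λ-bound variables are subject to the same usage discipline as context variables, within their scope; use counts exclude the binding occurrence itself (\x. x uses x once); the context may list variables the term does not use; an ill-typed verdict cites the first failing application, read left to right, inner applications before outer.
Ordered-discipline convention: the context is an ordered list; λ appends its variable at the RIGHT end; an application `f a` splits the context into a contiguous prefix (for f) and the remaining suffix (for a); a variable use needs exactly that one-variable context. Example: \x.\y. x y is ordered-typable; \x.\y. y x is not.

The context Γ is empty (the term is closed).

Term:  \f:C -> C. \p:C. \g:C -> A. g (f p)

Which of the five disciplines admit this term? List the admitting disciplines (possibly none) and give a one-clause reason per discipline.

admitting disciplines: linear, affine, relevant, unrestricted
counts: f (λ-bound)=1; p (λ-bound)=1; g (λ-bound)=1
order of uses: g, f, p
typing: well-typed at (C -> C) -> C -> (C -> A) -> A
ordered ✗ (use order g, f, p needs exchange)
linear ✓ (exactly-once usage across f, p, g)
affine ✓ (at most one use each (f, p, g))
relevant ✓ (none of f, p, g goes unused)
unrestricted ✓ (simply typable at (C -> C) -> C -> (C -> A) -> A; W, C, E all held)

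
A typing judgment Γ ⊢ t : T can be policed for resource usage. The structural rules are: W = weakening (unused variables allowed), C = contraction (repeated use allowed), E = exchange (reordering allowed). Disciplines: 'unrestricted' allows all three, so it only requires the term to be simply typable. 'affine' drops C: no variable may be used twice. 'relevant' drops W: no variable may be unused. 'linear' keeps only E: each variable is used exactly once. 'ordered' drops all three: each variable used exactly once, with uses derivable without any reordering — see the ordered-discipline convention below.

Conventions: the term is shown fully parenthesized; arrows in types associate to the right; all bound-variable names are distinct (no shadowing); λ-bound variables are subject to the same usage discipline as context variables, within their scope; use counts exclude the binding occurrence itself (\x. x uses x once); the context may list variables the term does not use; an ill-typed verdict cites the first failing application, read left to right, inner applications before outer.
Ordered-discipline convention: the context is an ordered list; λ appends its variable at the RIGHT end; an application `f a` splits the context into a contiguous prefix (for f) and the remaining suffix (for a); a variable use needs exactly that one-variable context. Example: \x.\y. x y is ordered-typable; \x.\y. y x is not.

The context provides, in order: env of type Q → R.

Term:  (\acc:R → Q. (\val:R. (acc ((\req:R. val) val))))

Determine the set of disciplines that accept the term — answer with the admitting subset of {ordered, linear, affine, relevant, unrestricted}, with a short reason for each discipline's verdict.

admitted in: unrestricted
variable uses: env: 0×, acc (bound): 1×, val (bound): 2×, req (bound): 0×
use order (left to right): acc, val, val
typing: well-typed at (R → Q) → R → Q
ordered: ✗ — val ×2 used more than once (contraction); env, req never used (weakening)
linear: ✗ — val ×2 used more than once (contraction); env, req never used (weakening)
affine: ✗ — val ×2 used more than once (contraction)
relevant: ✗ — env, req never used (weakening)
unrestricted: ✓ — simply typable at (R → Q) → R → Q; W, C, E all held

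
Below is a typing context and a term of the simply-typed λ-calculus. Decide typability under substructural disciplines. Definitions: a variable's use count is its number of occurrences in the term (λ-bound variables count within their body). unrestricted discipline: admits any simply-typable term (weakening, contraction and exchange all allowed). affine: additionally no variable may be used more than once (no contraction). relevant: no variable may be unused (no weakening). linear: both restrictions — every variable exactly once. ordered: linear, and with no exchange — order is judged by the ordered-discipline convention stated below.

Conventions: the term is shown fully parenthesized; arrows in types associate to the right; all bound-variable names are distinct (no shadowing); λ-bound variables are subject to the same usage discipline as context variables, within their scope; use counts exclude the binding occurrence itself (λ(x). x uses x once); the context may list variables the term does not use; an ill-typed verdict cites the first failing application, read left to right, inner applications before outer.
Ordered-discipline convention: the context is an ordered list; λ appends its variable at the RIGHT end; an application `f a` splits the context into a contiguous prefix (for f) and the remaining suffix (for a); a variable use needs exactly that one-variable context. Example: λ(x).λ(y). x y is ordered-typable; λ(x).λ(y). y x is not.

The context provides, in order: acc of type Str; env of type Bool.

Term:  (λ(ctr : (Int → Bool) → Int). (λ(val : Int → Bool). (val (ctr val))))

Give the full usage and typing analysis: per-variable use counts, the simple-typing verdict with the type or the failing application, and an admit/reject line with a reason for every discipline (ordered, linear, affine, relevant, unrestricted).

counts: acc=0, env=0, ctr (bound)=1, val (bound)=2
order of uses: val, ctr, val
typing: well-typed — term : ((Int → Bool) → Int) → (Int → Bool) → Bool
ordered ✗ (uses contraction: val ×2; acc, env never used (weakening))
linear ✗ (uses contraction: val ×2; acc, env never used (weakening))
affine ✗ (uses contraction: val ×2)
relevant ✗ (acc, env never used (weakening))
unrestricted ✓ (typability at ((Int → Bool) → Int) → (Int → Bool) → Bool is all that's needed)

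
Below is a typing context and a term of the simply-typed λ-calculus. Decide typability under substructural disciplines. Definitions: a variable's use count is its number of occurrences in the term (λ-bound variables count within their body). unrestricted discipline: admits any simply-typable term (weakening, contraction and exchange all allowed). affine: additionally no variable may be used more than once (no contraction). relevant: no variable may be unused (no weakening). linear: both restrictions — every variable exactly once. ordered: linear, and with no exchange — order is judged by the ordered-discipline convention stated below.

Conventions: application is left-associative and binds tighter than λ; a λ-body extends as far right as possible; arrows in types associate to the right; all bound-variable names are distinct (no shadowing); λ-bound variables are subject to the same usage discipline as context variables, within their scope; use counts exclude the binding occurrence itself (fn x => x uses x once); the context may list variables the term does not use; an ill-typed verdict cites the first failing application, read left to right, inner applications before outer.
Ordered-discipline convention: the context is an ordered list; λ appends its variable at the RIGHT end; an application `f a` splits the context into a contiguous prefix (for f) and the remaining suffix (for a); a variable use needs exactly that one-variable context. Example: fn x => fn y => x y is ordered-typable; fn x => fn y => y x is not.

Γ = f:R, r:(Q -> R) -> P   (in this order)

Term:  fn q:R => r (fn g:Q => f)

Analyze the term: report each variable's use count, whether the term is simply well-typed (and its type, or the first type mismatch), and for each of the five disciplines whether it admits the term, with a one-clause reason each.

use counts: f=1, r=1, q (bound)=0, g (bound)=0
order of uses: r, f
typing: well-typed at R -> P
ordered ✗ (unused: q, g — weakening required)
linear ✗ (unused: q, g — weakening required)
affine ✓ (f, r, q, g: no repeats, contraction unneeded)
relevant ✗ (unused: q, g — weakening required)
unrestricted ✓ (typability at R -> P is all that's needed)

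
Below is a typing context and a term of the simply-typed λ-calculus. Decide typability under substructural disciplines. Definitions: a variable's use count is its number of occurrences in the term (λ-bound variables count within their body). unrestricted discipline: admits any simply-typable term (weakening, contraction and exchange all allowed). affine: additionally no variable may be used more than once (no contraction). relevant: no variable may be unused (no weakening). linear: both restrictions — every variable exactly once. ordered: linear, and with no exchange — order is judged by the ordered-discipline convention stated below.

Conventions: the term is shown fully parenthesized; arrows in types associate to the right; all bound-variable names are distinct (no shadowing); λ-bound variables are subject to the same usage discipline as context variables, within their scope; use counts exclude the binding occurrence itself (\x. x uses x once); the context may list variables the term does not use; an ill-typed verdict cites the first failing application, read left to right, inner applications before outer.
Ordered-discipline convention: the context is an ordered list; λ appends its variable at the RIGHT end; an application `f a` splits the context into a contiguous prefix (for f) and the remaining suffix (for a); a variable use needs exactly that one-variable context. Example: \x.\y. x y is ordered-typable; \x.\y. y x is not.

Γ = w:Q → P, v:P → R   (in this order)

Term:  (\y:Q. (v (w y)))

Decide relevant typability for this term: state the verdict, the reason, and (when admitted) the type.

yes — at least one use each (w, v, y); term : Q → R
counts: w: 1×; v: 1×; y [bound]: 1×
order of uses: v, w, y
typing: ✓ — Q → R
across the five disciplines: ordered ✗, linear ✓, affine ✓, relevant ✓, unrestricted ✓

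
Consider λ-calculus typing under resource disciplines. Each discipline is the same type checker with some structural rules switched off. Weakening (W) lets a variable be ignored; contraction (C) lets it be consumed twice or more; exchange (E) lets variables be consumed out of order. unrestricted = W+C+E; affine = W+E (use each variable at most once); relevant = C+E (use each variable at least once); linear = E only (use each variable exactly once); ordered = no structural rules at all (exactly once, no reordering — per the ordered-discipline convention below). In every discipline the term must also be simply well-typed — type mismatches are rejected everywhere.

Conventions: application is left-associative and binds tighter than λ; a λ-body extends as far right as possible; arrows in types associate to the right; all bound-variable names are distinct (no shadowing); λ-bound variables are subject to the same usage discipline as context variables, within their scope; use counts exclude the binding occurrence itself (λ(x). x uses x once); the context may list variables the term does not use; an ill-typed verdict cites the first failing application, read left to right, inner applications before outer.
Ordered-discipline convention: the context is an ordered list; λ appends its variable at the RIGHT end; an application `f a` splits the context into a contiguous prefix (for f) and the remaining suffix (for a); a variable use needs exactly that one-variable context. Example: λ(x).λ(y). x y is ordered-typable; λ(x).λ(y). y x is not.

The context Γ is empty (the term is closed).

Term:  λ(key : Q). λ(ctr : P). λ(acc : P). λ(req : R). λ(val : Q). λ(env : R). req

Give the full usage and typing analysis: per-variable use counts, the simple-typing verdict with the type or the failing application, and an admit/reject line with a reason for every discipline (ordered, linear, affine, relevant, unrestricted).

variable uses: key (bound)=0; ctr (bound)=0; acc (bound)=0; req (bound)=1; val (bound)=0; env (bound)=0
uses in reading order: req
typing: well-typed — term : Q -> P -> P -> R -> Q -> R -> R
ordered: ✗ — key, ctr, acc, val, env never used (weakening)
linear: ✗ — key, ctr, acc, val, env never used (weakening)
affine: ✓ — key, ctr, acc, req, val, env: no repeats, contraction unneeded
relevant: ✗ — key, ctr, acc, val, env never used (weakening)
unrestricted: ✓ — simply typable at Q -> P -> P -> R -> Q -> R -> R; W, C, E all held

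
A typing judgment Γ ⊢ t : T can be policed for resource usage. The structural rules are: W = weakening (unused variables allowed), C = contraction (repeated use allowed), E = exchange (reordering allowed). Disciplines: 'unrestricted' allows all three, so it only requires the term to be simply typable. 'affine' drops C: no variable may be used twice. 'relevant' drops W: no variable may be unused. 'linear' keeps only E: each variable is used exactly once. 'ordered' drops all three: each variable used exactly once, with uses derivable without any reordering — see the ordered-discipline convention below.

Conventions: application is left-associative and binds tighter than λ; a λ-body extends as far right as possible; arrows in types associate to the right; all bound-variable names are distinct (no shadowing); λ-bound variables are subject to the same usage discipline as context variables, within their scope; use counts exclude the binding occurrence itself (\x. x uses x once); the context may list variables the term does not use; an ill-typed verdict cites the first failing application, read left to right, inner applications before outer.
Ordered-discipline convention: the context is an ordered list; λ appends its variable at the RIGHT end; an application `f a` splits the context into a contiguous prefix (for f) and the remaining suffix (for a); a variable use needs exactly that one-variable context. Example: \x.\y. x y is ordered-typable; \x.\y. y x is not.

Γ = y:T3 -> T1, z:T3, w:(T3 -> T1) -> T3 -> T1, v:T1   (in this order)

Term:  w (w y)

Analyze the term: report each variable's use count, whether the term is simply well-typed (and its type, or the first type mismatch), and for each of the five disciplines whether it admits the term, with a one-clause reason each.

use counts: y ×1; z ×0; w ×2; v ×0
uses in reading order: w, w, y
typing: well-typed — term : T3 -> T1
ordered ✗ (repeated use of w ×2; z, v never used (weakening))
linear ✗ (repeated use of w ×2; z, v never used (weakening))
affine ✗ (repeated use of w ×2)
relevant ✗ (z, v never used (weakening))
unrestricted ✓ (well-typed at T3 -> T1; no restrictions here)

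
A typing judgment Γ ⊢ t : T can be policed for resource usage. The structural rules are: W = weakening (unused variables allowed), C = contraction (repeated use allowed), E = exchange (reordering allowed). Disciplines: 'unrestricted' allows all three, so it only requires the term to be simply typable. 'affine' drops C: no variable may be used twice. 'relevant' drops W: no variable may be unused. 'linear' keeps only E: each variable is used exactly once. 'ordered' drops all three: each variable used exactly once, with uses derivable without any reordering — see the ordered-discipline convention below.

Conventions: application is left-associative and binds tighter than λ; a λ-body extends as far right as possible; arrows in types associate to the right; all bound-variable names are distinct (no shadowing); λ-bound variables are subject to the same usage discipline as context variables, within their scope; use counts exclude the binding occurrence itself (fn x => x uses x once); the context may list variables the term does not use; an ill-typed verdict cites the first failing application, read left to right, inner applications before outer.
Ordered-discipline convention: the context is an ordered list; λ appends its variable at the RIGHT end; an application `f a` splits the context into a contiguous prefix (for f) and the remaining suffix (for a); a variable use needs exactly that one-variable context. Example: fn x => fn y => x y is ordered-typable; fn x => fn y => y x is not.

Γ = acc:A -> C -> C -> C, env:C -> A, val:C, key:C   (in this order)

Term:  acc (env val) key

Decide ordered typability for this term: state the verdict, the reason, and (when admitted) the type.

yes — acc, env, val, key once each; derivable with no W/C/E; term : C -> C
usage: acc: 1, env: 1, val: 1, key: 1
use order (left to right): acc, env, val, key
typing: well-typed — term : C -> C
all disciplines: ordered ✓, linear ✓, affine ✓, relevant ✓, unrestricted ✓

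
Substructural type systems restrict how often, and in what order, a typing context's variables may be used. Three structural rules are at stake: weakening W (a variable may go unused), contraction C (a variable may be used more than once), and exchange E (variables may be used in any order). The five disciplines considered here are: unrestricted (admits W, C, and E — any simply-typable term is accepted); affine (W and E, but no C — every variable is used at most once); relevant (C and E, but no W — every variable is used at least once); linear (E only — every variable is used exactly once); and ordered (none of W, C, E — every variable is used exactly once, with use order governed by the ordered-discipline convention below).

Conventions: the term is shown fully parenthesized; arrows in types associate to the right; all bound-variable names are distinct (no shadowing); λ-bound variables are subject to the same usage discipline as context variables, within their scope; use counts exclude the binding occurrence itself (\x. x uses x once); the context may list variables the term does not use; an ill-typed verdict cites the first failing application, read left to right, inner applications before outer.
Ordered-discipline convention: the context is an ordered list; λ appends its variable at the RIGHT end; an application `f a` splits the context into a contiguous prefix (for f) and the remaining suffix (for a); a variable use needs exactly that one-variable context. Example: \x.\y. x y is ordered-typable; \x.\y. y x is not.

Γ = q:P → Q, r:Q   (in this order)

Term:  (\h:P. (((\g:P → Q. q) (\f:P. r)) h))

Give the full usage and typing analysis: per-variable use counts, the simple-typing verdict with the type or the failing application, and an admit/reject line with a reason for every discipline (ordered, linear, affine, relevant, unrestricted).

counts: q=1, r=1, h (bound)=1, g (bound)=0, f (bound)=0
order of uses: q, r, h
typing: well-typed — term : P → Q
ordered: ✗, g, f never used (weakening)
linear: ✗, g, f never used (weakening)
affine: ✓, no duplicate uses among q, r, h, g, f
relevant: ✗, g, f never used (weakening)
unrestricted: ✓, well-typed at P → Q; no restrictions here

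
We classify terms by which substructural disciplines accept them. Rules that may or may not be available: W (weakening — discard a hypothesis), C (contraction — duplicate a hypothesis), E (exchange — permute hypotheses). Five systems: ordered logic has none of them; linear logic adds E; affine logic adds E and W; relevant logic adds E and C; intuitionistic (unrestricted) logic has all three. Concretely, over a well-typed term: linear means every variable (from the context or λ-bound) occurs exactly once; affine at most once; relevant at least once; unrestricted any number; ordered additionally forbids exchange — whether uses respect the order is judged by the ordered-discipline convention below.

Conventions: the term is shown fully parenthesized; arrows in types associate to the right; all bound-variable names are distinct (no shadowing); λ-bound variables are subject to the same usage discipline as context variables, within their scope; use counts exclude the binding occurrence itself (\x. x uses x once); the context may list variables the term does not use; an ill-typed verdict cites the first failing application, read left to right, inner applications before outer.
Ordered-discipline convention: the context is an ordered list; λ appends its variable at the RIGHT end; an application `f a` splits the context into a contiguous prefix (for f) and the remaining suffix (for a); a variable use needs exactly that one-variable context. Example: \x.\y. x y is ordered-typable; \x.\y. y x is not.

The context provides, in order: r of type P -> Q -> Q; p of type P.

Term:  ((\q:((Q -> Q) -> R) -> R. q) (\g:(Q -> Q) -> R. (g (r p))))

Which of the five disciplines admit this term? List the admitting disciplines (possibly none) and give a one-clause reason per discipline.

admitted by: linear, affine, relevant, unrestricted
usage: r: 1×, p: 1×, q (bound): 1×, g (bound): 1×
left-to-right use order: q, g, r, p
typing: well-typed — term : ((Q -> Q) -> R) -> R
ordered ✗ (no contiguous prefix/suffix split fits q, g, r, p)
linear ✓ (r, p, q, g: one use apiece)
affine ✓ (at most one use each (r, p, q, g))
relevant ✓ (r, p, q, g: all used, weakening unneeded)
unrestricted ✓ (type-checks (((Q -> Q) -> R) -> R) and nothing is barred)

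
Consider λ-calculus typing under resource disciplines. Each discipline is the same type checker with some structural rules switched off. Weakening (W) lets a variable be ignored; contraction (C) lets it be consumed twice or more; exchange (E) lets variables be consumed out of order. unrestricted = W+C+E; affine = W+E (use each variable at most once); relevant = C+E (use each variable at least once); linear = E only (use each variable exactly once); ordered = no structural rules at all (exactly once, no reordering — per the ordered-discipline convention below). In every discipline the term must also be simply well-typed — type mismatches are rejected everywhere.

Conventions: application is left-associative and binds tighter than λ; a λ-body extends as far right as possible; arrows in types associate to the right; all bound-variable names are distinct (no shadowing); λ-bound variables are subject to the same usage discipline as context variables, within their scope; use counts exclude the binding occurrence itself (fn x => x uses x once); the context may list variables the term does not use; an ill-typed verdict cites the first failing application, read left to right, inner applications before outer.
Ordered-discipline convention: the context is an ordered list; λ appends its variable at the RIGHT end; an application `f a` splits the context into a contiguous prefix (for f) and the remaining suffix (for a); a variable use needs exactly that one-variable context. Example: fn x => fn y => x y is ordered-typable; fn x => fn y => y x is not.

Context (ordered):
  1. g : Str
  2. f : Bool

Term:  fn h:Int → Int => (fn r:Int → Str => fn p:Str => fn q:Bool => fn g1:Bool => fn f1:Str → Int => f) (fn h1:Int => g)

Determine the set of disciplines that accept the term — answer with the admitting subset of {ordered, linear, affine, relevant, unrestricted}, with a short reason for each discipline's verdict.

accepted by: affine, unrestricted
counts: g=1, f=1, h (bound)=0, r (bound)=0, p (bound)=0, q (bound)=0, g1 (bound)=0, f1 (bound)=0, h1 (bound)=0
uses in reading order: f, g
typing: the term checks, with type (Int → Int) → Str → Bool → Bool → (Str → Int) → Bool
ordered: ✗ — h, r, p, q, g1, f1, h1 never used (weakening)
linear: ✗ — h, r, p, q, g1, f1, h1 never used (weakening)
affine: ✓ — at most one use each (g, f, h, r, p, q, g1, f1, h1)
relevant: ✗ — h, r, p, q, g1, f1, h1 never used (weakening)
unrestricted: ✓ — type-checks ((Int → Int) → Str → Bool → Bool → (Str → Int) → Bool) and nothing is barred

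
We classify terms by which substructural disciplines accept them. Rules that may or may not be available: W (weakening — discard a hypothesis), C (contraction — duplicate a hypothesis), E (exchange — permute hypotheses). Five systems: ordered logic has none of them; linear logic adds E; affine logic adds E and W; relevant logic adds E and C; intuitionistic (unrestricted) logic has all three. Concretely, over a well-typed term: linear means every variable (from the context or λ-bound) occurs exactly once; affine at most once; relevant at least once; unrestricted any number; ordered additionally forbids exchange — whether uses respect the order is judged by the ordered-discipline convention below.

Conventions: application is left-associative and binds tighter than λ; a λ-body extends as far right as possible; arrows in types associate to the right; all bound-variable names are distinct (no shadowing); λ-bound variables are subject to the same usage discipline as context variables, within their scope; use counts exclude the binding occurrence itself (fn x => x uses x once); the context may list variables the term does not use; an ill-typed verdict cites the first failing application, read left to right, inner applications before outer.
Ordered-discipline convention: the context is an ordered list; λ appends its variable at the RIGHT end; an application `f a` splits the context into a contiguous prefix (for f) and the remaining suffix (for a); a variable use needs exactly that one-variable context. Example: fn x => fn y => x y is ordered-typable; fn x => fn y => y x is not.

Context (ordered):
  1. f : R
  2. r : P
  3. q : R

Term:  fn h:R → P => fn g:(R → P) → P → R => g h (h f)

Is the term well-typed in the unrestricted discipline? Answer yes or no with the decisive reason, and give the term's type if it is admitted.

yes — typability at (R → P) → ((R → P) → P → R) → R is all that's needed; term : (R → P) → ((R → P) → P → R) → R
variable uses: f=1, r=0, q=0, h (bound)=2, g (bound)=1
uses in reading order: g, h, h, f
typing: well-typed at (R → P) → ((R → P) → P → R) → R
per-discipline verdicts: ordered ✗; linear ✗; affine ✗; relevant ✗; unrestricted ✓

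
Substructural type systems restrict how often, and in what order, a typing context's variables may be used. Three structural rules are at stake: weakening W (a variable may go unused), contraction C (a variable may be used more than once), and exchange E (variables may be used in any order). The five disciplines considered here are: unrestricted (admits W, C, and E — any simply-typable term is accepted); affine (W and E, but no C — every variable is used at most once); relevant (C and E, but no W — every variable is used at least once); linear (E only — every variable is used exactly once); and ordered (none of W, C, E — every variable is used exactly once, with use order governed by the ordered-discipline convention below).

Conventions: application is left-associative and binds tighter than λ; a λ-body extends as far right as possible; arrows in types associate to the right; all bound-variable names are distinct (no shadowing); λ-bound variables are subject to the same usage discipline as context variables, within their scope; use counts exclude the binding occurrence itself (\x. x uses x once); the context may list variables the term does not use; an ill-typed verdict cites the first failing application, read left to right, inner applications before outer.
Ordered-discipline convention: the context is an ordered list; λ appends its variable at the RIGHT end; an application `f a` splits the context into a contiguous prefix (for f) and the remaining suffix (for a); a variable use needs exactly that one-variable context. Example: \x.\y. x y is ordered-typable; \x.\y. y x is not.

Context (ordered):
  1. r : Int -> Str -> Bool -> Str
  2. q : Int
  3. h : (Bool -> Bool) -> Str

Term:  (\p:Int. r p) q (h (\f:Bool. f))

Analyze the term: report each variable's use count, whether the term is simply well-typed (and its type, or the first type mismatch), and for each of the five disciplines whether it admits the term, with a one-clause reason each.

use counts: r ×1, q ×1, h ×1, p [bound] ×1, f [bound] ×1
order of uses: r, p, q, h, f
typing: ✓ — Bool -> Str
ordered: ✓, single-use (r, q, h, p, f), ordered derivation ok
linear: ✓, each of r, q, h, p, f used exactly once
affine: ✓, none of r, q, h, p, f used more than once
relevant: ✓, at least one use each (r, q, h, p, f)
unrestricted: ✓, well-typed at Bool -> Str; no restrictions here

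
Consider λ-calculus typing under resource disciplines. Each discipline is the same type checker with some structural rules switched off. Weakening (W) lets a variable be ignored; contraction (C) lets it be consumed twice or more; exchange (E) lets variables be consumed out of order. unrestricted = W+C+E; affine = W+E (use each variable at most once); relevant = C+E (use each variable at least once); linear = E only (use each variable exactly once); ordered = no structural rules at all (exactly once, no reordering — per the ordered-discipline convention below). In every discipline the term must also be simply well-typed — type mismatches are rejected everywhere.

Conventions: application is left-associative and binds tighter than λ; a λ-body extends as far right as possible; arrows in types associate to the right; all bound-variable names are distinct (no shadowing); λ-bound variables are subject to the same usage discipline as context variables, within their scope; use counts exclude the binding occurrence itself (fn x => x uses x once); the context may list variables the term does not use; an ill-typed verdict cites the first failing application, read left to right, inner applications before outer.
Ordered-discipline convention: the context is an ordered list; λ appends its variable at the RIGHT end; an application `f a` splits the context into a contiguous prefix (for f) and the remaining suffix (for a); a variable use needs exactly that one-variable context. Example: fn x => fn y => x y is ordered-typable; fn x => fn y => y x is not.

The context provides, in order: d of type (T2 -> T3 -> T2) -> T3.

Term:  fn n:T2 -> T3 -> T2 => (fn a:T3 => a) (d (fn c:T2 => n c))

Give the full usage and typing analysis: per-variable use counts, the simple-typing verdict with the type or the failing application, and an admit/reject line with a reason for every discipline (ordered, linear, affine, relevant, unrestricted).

use counts: d ×1, n [bound] ×1, a [bound] ×1, c [bound] ×1
order of uses: a, d, n, c
typing: ✓ — (T2 -> T3 -> T2) -> T3
ordered: ✓, single-use (d, n, a, c), ordered derivation ok
linear: ✓, each of d, n, a, c used exactly once
affine: ✓, d, n, a, c: no repeats, contraction unneeded
relevant: ✓, at least one use each (d, n, a, c)
unrestricted: ✓, typability at (T2 -> T3 -> T2) -> T3 is all that's needed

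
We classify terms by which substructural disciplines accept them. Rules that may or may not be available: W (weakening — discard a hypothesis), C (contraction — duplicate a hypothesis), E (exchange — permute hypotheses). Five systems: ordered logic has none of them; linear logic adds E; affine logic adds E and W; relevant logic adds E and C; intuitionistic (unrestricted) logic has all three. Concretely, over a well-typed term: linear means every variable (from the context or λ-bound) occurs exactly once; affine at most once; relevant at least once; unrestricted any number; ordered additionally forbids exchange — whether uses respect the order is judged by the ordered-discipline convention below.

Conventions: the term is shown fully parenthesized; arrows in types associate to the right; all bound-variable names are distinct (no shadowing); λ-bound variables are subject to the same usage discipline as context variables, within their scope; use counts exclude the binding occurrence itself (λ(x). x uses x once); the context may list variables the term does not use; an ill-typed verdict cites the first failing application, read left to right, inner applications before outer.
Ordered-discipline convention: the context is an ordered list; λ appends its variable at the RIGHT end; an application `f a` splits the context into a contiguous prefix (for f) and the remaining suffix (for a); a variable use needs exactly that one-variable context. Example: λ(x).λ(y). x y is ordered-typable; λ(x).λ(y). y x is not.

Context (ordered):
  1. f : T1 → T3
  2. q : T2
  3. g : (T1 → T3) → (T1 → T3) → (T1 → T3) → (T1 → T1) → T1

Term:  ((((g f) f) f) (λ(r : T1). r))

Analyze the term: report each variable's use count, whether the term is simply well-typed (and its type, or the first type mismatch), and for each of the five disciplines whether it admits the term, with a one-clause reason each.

usage: f: 3; q: 0; g: 1; r (bound): 1
uses in reading order: g, f, f, f, r
typing: ✓ — T1
ordered: ✗ — uses contraction: f ×3; q never used (weakening)
linear: ✗ — uses contraction: f ×3; q never used (weakening)
affine: ✗ — uses contraction: f ×3
relevant: ✗ — q never used (weakening)
unrestricted: ✓ — type-checks (T1) and nothing is barred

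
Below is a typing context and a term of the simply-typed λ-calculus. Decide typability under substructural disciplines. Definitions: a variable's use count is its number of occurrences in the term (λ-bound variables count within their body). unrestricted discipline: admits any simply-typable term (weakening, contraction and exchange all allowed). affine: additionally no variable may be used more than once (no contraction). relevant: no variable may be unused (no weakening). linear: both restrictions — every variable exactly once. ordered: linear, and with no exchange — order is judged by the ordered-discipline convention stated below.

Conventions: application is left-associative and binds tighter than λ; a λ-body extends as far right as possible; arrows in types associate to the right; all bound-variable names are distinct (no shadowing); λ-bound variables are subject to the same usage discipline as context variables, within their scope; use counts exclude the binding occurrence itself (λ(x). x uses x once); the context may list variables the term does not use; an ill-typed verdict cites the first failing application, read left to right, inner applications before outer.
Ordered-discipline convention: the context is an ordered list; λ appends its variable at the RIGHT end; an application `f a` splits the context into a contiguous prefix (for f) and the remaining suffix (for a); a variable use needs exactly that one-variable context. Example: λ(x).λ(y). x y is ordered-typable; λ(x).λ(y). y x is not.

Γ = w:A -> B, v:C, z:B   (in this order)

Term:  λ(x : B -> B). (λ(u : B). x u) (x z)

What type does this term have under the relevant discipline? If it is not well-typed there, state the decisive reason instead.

not well-typed under relevant — w, v left unused
variable uses: w ×0; v ×0; z ×1; x [bound] ×2; u [bound] ×1
use order (left to right): x, u, x, z
typing: the term checks, with type (B -> B) -> B
all disciplines: ordered ✗ · linear ✗ · affine ✗ · relevant ✗ · unrestricted ✓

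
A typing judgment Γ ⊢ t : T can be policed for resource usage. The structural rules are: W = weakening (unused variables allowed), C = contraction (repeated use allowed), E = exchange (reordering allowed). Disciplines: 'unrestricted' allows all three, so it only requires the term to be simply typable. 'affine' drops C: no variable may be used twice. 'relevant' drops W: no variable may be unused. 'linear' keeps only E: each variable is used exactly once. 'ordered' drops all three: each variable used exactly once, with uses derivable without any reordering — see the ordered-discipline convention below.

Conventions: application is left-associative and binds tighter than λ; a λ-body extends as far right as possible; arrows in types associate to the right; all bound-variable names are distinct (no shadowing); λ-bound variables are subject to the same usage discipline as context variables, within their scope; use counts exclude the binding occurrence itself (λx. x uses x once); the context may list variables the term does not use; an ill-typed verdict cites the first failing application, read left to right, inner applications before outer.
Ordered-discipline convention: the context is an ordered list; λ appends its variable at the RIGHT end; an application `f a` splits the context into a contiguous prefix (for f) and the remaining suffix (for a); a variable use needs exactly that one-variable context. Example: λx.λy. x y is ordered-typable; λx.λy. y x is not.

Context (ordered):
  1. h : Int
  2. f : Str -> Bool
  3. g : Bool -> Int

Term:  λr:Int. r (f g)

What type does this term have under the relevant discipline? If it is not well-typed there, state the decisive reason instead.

not well-typed under relevant — a type mismatch blocks all five
usage: h: 0, f: 1, g: 1, r (bound): 1
order of uses: r, f, g
typing: ill-typed: an application expects Str but receives Bool -> Int
all disciplines: ordered ✗, linear ✗, affine ✗, relevant ✗, unrestricted ✗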